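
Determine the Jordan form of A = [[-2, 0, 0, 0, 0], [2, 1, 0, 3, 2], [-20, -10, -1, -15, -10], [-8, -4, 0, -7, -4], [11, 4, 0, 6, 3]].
J = [[-2, 0, 0, 0, 0], [0, -1, 1, 0, 0], [0, 0, -1, 0, 0], [0, 0, 0, -1, 0], [0, 0, 0, 0, -1]]

The characteristic polynomial is det(xI - A) = (x + 1)^4(x + 2), so the eigenvalues are -2 (algebraic multiplicity 1), -1 (algebraic multiplicity 4).

For λ = -2: algebraic multiplicity 1 gives one 1×1 block.

For λ = -1: rank(A + I) = 2, rank((A + I)^2) = 1. The eigenspace has dimension 5 - 2 = 3, so there are 3 Jordan blocks; the rank sequence gives block sizes [2, 1, 1].

Assembling the blocks gives the Jordan form J above.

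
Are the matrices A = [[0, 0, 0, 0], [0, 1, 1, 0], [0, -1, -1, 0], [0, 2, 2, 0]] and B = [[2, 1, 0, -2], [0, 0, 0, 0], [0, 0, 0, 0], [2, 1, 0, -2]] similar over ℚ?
Yes.

Two matrices over a field are similar if and only if they have the same invariant factors.

Both A and B have characteristic polynomial x^4 and minimal polynomial x^2. Computing further, both have invariant factors x, x, x^2. Hence A and B are similar.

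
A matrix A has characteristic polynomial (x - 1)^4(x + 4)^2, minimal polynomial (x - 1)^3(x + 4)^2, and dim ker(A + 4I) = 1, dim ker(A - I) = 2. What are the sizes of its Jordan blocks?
Jordan blocks: (-4, 2), (1, 3), (1, 1)

λ = -4: algebraic multiplicity 2 (exponent in χ_A), largest block size 2 (exponent in m_A), 1 block (geometric multiplicity). This forces block sizes [2].
λ = 1: algebraic multiplicity 4 (exponent in χ_A), largest block size 3 (exponent in m_A), 2 blocks (geometric multiplicity). These force block sizes [3, 1].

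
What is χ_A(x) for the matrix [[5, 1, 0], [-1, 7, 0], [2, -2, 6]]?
xI - A = [[x - 5, -1, 0], [1, x - 7, 0], [-2, 2, x - 6]].

Expanding det(xI - A) along the first row:
det(xI - A) = + (x - 5)·det([[x - 7, 0], [2, x - 6]]) - (-1)·det([[1, 0], [-2, x - 6]]) + (0)·det([[1, x - 7], [-2, 2]]).

Evaluating gives χ_A(x) = x^3 - 18x^2 + 108x - 216 = (x - 6)^3.

χ_A(x) = (x - 6)^3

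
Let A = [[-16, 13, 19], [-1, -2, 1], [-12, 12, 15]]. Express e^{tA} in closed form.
e^{tA} = [[(-t - 2*e^{6*t} + 3)*e^{-3*t}, (t + 2*e^{6*t} - 2)*e^{-3*t}, (t + 3*e^{6*t} - 3)*e^{-3*t}], [-t*e^{-3*t}, (t + 1)*e^{-3*t}, t*e^{-3*t}], [-4*sinh(3*t), 4*sinh(3*t), (3*e^{6*t} - 2)*e^{-3*t}]]

A has Jordan form J = [[-3, 1, 0], [0, -3, 0], [0, 0, 3]] with A = PJP^{-1}, so e^{tA} = P e^{tJ} P^{-1}.

For a Jordan block J_k(λ), e^{tJ_k(λ)} = e^{λt} · (I + tN + t^2 N^2/2! + ... + t^{k-1} N^{k-1}/(k-1)!) where N is the nilpotent superdiagonal part.

Assembling the blocks and conjugating back gives the entries of e^{tA} as shown above.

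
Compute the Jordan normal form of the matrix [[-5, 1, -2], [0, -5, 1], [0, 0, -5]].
The characteristic polynomial is det(xI - A) = (x + 5)^3, so the eigenvalues are -5 (algebraic multiplicity 3).

For λ = -5: rank(A + 5I) = 2, rank((A + 5I)^2) = 1, rank((A + 5I)^3) = 0. The eigenspace has dimension 3 - 2 = 1, so there is 1 Jordan block; the rank sequence gives block sizes [3].

Assembling the blocks gives the Jordan form J above.

J = [[-5, 1, 0], [0, -5, 1], [0, 0, -5]]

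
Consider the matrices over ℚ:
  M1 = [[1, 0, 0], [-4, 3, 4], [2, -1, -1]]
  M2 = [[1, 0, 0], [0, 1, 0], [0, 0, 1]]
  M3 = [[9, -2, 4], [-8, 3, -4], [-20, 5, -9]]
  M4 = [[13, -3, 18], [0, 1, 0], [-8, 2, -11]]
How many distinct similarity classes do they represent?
2 classes: {M1, M3, M4}, {M2}

Characteristic polynomials: χ_{M1} = (x - 1)^3, χ_{M2} = (x - 1)^3, χ_{M3} = (x - 1)^3, χ_{M4} = (x - 1)^3.

{M1, M3, M4}: invariant factors x - 1, (x - 1)^2.

{M2}: invariant factors x - 1, x - 1, x - 1.

Matrices are similar if and only if their invariant-factor lists agree; the partition into similarity classes is {M1, M3, M4}, {M2}.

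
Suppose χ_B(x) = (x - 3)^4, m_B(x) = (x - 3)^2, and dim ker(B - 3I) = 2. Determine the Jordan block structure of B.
Jordan blocks: (3, 2), (3, 2)

λ = 3: algebraic multiplicity 4 (exponent in χ_B), largest block size 2 (exponent in m_B), 2 blocks (geometric multiplicity). These force block sizes [2, 2].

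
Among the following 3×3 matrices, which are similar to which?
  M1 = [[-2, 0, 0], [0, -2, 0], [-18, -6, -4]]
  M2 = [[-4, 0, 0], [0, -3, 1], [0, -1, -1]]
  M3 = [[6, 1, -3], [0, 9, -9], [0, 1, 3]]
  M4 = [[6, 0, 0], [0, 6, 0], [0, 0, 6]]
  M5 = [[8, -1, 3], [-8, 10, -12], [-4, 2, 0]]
4 classes: {M1}, {M2}, {M3, M5}, {M4}

Characteristic polynomials: χ_{M1} = (x + 2)^2(x + 4), χ_{M2} = (x + 2)^2(x + 4), χ_{M3} = (x - 6)^3, χ_{M4} = (x - 6)^3, χ_{M5} = (x - 6)^3.

{M1}: invariant factors x + 2, (x + 2)(x + 4).

{M2}: invariant factors (x + 2)^2(x + 4).

{M3, M5}: invariant factors x - 6, (x - 6)^2.

{M4}: invariant factors x - 6, x - 6, x - 6.

Matrices are similar if and only if their invariant-factor lists agree; the partition into similarity classes is {M1}, {M2}, {M3, M5}, {M4}.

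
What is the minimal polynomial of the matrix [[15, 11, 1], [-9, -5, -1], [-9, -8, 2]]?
m_A(x) = (x - 6)(x - 3)^2

The characteristic polynomial factors as (x - 6)(x - 3)^2. The minimal polynomial is ∏(x - λ)^{k_λ} where k_λ is the size of the largest Jordan block at λ.

For λ = 3: rank(A - 3I) = 2, and the largest Jordan block has size 2 (the smallest k with rank((A - 3I)^k) = rank((A - 3I)^(k+1))).
For λ = 6: rank(A - 6I) = 2, and the largest Jordan block has size 1 (the smallest k with rank((A - 6I)^k) = rank((A - 6I)^(k+1))).

So m_A(x) = (x - 6)(x - 3)^2.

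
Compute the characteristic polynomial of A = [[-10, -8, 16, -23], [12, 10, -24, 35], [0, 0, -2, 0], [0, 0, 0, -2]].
xI - A = [[x + 10, 8, -16, 23], [-12, x - 10, 24, -35], [0, 0, x + 2, 0], [0, 0, 0, x + 2]].

Expanding det(xI - A) along the first row:
det(xI - A) = + (x + 10)·det([[x - 10, 24, -35], [0, x + 2, 0], [0, 0, x + 2]]) - (8)·det([[-12, 24, -35], [0, x + 2, 0], [0, 0, x + 2]]) + (-16)·det([[-12, x - 10, -35], [0, 0, 0], [0, 0, x + 2]]) - (23)·det([[-12, x - 10, 24], [0, 0, x + 2], [0, 0, 0]]).

Evaluating gives χ_A(x) = x^4 + 4x^3 - 16x - 16 = (x - 2)(x + 2)^3.

χ_A(x) = (x - 2)(x + 2)^3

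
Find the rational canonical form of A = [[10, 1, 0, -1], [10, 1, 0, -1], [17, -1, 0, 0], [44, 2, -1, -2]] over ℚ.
The invariant factors of A (the non-unit diagonal entries of the Smith normal form of xI - A over ℚ[x]) are x(x - 4)^2(x - 1), each dividing the next. The characteristic polynomial is their product, x(x - 4)^2(x - 1).

The rational canonical form is the block-diagonal matrix of companion matrices C(f_i):
R = [[0, 0, 0, 0], [1, 0, 0, 16], [0, 1, 0, -24], [0, 0, 1, 9]].

R = [[0, 0, 0, 0], [1, 0, 0, 16], [0, 1, 0, -24], [0, 0, 1, 9]]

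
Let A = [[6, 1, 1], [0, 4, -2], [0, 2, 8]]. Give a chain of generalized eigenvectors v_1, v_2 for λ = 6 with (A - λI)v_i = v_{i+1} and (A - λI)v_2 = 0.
We seek v_1 ∈ ker((A - 6I)^2) \ ker(A - 6I), then set v_{i+1} = (A - 6I) v_i.

One such chain is v_1 = [[1, -2, 3]]^T, v_2 = [[1, -2, 2]]^T. Check: (A - 6I) v_2 = [[0, 0, 0]]^T = 0.

v_1 = [[1, -2, 3]]^T, v_2 = [[1, -2, 2]]^T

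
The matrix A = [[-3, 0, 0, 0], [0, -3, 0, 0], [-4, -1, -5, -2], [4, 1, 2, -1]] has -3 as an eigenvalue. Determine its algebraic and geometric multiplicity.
algebraic multiplicity 4, geometric multiplicity 3

The characteristic polynomial is (x + 3)^4, so the factor x + 3 appears with exponent 4: the algebraic multiplicity is 4.

rank(A + 3I) = 1, so the eigenspace has dimension 4 - 1 = 3: the geometric multiplicity is 3.

Since 3 < 4, A is not diagonalizable.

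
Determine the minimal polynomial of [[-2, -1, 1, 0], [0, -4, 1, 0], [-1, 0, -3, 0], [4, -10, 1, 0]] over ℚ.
m_A(x) = x(x + 3)^3

The characteristic polynomial factors as x(x + 3)^3. The minimal polynomial is ∏(x - λ)^{k_λ} where k_λ is the size of the largest Jordan block at λ.

For λ = -3: rank(A + 3I) = 3, and the largest Jordan block has size 3 (the smallest k with rank((A + 3I)^k) = rank((A + 3I)^(k+1))).
For λ = 0: rank(A) = 3, and the largest Jordan block has size 1 (the smallest k with rank(A^k) = rank(A^(k+1))).

So m_A(x) = x(x + 3)^3.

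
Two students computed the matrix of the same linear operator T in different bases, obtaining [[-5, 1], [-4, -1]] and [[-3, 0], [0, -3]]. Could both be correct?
No.

Both have characteristic polynomial (x + 3)^2, but the minimal polynomial of A is (x + 3)^2 while the minimal polynomial of B is x + 3. The minimal polynomial is a similarity invariant, so A and B are not similar.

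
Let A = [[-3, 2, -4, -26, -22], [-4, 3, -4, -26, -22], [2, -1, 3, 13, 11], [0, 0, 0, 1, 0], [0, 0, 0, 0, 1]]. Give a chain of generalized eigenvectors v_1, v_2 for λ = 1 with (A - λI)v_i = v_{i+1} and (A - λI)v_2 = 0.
We seek v_1 ∈ ker((A - I)^2) \ ker(A - I), then set v_{i+1} = (A - I) v_i.

One such chain is v_1 = [[0, 1, 0, 0, 0]]^T, v_2 = [[2, 2, -1, 0, 0]]^T. Check: (A - I) v_2 = [[0, 0, 0, 0, 0]]^T = 0.

v_1 = [[0, 1, 0, 0, 0]]^T, v_2 = [[2, 2, -1, 0, 0]]^T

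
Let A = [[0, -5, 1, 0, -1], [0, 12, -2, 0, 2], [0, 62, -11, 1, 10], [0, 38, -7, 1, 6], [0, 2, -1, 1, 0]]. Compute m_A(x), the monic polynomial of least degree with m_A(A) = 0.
m_A(x) = x^2(x - 2)

The characteristic polynomial factors as x^4(x - 2). The minimal polynomial is ∏(x - λ)^{k_λ} where k_λ is the size of the largest Jordan block at λ.

For λ = 0: rank(A) = 3, and the largest Jordan block has size 2 (the smallest k with rank(A^k) = rank(A^(k+1))).
For λ = 2: rank(A - 2I) = 4, and the largest Jordan block has size 1 (the smallest k with rank((A - 2I)^k) = rank((A - 2I)^(k+1))).

So m_A(x) = x^2(x - 2).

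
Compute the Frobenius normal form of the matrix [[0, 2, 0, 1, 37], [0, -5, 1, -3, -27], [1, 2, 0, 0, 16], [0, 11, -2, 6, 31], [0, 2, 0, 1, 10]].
R = [[0, 0, 0, 0, 27], [1, 0, 0, 0, 63], [0, 1, 0, 0, 6], [0, 0, 1, 0, -34], [0, 0, 0, 1, 11]]

The invariant factors of A (the non-unit diagonal entries of the Smith normal form of xI - A over ℚ[x]) are (x - 3)(x^2 - 4x - 3)^2, each dividing the next. The characteristic polynomial is their product, (x - 3)(x^2 - 4x - 3)^2.

The rational canonical form is the block-diagonal matrix of companion matrices C(f_i):
R = [[0, 0, 0, 0, 27], [1, 0, 0, 0, 63], [0, 1, 0, 0, 6], [0, 0, 1, 0, -34], [0, 0, 0, 1, 11]].

Note the characteristic polynomial does not split into linear factors over ℚ, so A has no Jordan form over ℚ; the rational canonical form exists over any field.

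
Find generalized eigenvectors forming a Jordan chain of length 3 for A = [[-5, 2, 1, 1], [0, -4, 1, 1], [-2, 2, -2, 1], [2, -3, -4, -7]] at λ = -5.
We seek v_1 ∈ ker((A + 5I)^3) \ ker((A + 5I)^2), then set v_{i+1} = (A + 5I) v_i.

One such chain is v_1 = [[1, 0, 1, 0]]^T, v_2 = [[1, 1, 1, -2]]^T, v_3 = [[1, 0, 1, -1]]^T. Check: (A + 5I) v_3 = [[0, 0, 0, 0]]^T = 0.

v_1 = [[1, 0, 1, 0]]^T, v_2 = [[1, 1, 1, -2]]^T, v_3 = [[1, 0, 1, -1]]^T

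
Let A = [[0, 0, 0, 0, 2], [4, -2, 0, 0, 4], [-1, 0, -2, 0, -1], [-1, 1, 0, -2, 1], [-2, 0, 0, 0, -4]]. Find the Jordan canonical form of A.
J = [[-2, 1, 0, 0, 0], [0, -2, 0, 0, 0], [0, 0, -2, 1, 0], [0, 0, 0, -2, 0], [0, 0, 0, 0, -2]]

The characteristic polynomial is det(xI - A) = (x + 2)^5, so the eigenvalues are -2 (algebraic multiplicity 5).

For λ = -2: rank(A + 2I) = 2, rank((A + 2I)^2) = 0. The eigenspace has dimension 5 - 2 = 3, so there are 3 Jordan blocks; the rank sequence gives block sizes [2, 2, 1].

Assembling the blocks gives the Jordan form J above.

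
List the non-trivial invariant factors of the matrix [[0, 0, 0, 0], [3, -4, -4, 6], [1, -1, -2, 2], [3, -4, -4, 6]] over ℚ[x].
The Jordan structure of A has elementary divisors x^3, x. Arranging the block sizes at each eigenvalue in decreasing order and taking row products gives the invariant factors.

Invariant factors (smallest first, each dividing the next): x, x^3.

Check: the last factor x^3 is the minimal polynomial, and the product x^4 is the characteristic polynomial.

x, x^3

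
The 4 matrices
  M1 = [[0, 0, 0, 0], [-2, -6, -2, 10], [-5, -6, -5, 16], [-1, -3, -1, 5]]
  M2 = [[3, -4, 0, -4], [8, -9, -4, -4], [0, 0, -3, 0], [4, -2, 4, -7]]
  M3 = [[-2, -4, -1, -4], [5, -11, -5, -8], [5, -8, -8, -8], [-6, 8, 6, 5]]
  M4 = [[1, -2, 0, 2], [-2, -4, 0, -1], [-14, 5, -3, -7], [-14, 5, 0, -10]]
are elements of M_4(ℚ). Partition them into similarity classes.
3 classes: {M1}, {M2}, {M3, M4}

Characteristic polynomials: χ_{M1} = x^2(x + 3)^2, χ_{M2} = (x + 3)^2(x + 5)^2, χ_{M3} = (x + 3)^2(x + 5)^2, χ_{M4} = (x + 3)^2(x + 5)^2.

{M1}: invariant factors x, x(x + 3)^2.

{M2}: invariant factors (x + 3)(x + 5), (x + 3)(x + 5).

{M3, M4}: invariant factors x + 3, (x + 3)(x + 5)^2.

Matrices are similar if and only if their invariant-factor lists agree; the partition into similarity classes is {M1}, {M2}, {M3, M4}.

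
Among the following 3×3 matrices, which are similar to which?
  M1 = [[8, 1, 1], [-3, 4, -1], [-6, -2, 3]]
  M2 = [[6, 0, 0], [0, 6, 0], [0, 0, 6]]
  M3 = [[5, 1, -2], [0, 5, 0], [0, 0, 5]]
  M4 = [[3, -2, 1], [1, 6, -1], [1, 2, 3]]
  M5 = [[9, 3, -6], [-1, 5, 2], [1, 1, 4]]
Characteristic polynomials: χ_{M1} = (x - 5)^3, χ_{M2} = (x - 6)^3, χ_{M3} = (x - 5)^3, χ_{M4} = (x - 4)^3, χ_{M5} = (x - 6)^3.

{M1, M3}: invariant factors x - 5, (x - 5)^2.

{M2}: invariant factors x - 6, x - 6, x - 6.

{M4}: invariant factors x - 4, (x - 4)^2.

{M5}: invariant factors x - 6, (x - 6)^2.

Matrices are similar if and only if their invariant-factor lists agree; the partition into similarity classes is {M1, M3}, {M2}, {M4}, {M5}.

4 classes: {M1, M3}, {M2}, {M4}, {M5}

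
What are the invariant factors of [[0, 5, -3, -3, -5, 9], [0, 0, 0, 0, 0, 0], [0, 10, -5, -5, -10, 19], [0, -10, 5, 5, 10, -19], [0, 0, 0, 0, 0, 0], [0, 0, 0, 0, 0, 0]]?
x, x, x^2, x^2

The Jordan structure of A has elementary divisors x^2, x^2, x, x. Arranging the block sizes at each eigenvalue in decreasing order and taking row products gives the invariant factors.

Invariant factors (smallest first, each dividing the next): x, x, x^2, x^2.

Check: the last factor x^2 is the minimal polynomial, and the product x^6 is the characteristic polynomial.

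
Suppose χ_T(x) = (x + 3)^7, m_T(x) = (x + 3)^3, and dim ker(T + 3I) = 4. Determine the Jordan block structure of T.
Jordan blocks: (-3, 3), (-3, 2), (-3, 1), (-3, 1)

λ = -3: algebraic multiplicity 7 (exponent in χ_T), largest block size 3 (exponent in m_T), 4 blocks (geometric multiplicity). These force block sizes [3, 2, 1, 1].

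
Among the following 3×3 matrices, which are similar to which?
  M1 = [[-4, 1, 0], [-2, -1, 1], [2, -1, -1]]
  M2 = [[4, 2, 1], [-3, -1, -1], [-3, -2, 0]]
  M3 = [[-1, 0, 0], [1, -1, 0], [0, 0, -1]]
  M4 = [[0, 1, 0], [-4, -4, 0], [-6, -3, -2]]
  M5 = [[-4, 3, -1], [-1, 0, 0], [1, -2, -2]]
4 classes: {M1, M5}, {M2}, {M3}, {M4}

Characteristic polynomials: χ_{M1} = (x + 2)^3, χ_{M2} = (x - 1)^3, χ_{M3} = (x + 1)^3, χ_{M4} = (x + 2)^3, χ_{M5} = (x + 2)^3.

{M1, M5}: invariant factors (x + 2)^3.

{M2}: invariant factors x - 1, (x - 1)^2.

{M3}: invariant factors x + 1, (x + 1)^2.

{M4}: invariant factors x + 2, (x + 2)^2.

Matrices are similar if and only if their invariant-factor lists agree; the partition into similarity classes is {M1, M5}, {M2}, {M3}, {M4}.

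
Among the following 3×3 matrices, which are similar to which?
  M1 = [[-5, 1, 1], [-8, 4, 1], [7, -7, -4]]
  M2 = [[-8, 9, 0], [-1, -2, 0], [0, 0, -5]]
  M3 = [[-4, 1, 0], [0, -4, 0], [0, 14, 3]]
2 classes: {M1, M3}, {M2}

Characteristic polynomials: χ_{M1} = (x - 3)(x + 4)^2, χ_{M2} = (x + 5)^3, χ_{M3} = (x - 3)(x + 4)^2.

{M1, M3}: invariant factors (x - 3)(x + 4)^2.

{M2}: invariant factors x + 5, (x + 5)^2.

Matrices are similar if and only if their invariant-factor lists agree; the partition into similarity classes is {M1, M3}, {M2}.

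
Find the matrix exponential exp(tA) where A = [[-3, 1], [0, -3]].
A has Jordan form J = [[-3, 1], [0, -3]] with A = PJP^{-1}, so e^{tA} = P e^{tJ} P^{-1}.

For a Jordan block J_k(λ), e^{tJ_k(λ)} = e^{λt} · (I + tN + t^2 N^2/2! + ... + t^{k-1} N^{k-1}/(k-1)!) where N is the nilpotent superdiagonal part.

Assembling the blocks and conjugating back gives the entries of e^{tA} as shown above.

e^{tA} = [[e^{-3*t}, t*e^{-3*t}], [0, e^{-3*t}]]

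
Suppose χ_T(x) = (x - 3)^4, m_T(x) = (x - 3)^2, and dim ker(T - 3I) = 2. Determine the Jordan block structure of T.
λ = 3: algebraic multiplicity 4 (exponent in χ_T), largest block size 2 (exponent in m_T), 2 blocks (geometric multiplicity). These force block sizes [2, 2].

Jordan blocks: (3, 2), (3, 2)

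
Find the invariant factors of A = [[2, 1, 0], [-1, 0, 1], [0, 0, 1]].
(x - 1)^3

The Jordan structure of A has elementary divisors (x - 1)^3. Arranging the block sizes at each eigenvalue in decreasing order and taking row products gives the invariant factors.

Invariant factors (smallest first, each dividing the next): (x - 1)^3.

Check: the last factor (x - 1)^3 is the minimal polynomial, and the product (x - 1)^3 is the characteristic polynomial.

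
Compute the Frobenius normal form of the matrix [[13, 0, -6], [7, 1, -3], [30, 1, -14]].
The invariant factors of A (the non-unit diagonal entries of the Smith normal form of xI - A over ℚ[x]) are x^3 + 5, each dividing the next. The characteristic polynomial is their product, x^3 + 5.

The rational canonical form is the block-diagonal matrix of companion matrices C(f_i):
R = [[0, 0, -5], [1, 0, 0], [0, 1, 0]].

Note the characteristic polynomial does not split into linear factors over ℚ, so A has no Jordan form over ℚ; the rational canonical form exists over any field.

R = [[0, 0, -5], [1, 0, 0], [0, 1, 0]]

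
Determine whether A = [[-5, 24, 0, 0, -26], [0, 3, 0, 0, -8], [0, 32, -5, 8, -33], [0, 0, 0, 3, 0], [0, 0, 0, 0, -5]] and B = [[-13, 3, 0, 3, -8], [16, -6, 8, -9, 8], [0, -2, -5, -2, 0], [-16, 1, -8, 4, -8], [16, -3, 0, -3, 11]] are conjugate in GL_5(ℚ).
Yes.

Two matrices over a field are similar if and only if they have the same invariant factors.

Both A and B have characteristic polynomial (x - 3)^2(x + 5)^3 and minimal polynomial (x - 3)(x + 5)^2. Computing further, both have invariant factors (x - 3)(x + 5), (x - 3)(x + 5)^2. Hence A and B are similar.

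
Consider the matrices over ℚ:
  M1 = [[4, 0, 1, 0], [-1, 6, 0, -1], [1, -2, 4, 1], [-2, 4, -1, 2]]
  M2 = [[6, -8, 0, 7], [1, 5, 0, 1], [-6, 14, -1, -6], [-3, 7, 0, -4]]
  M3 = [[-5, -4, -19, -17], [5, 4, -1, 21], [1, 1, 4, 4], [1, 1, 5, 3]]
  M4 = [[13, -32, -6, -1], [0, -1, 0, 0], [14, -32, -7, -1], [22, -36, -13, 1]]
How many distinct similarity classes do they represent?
Characteristic polynomials: χ_{M1} = (x - 4)^4, χ_{M2} = (x - 4)^2(x + 1)^2, χ_{M3} = (x - 4)^2(x + 1)^2, χ_{M4} = (x - 4)^2(x + 1)^2.

{M1}: invariant factors x - 4, (x - 4)^3.

{M2, M4}: invariant factors x + 1, (x - 4)^2(x + 1).

{M3}: invariant factors (x - 4)^2(x + 1)^2.

Matrices are similar if and only if their invariant-factor lists agree; the partition into similarity classes is {M1}, {M2, M4}, {M3}.

3 classes: {M1}, {M2, M4}, {M3}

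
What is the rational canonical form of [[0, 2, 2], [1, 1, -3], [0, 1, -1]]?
The invariant factors of A (the non-unit diagonal entries of the Smith normal form of xI - A over ℚ[x]) are x^3 - 4, each dividing the next. The characteristic polynomial is their product, x^3 - 4.

The rational canonical form is the block-diagonal matrix of companion matrices C(f_i):
R = [[0, 0, 4], [1, 0, 0], [0, 1, 0]].

Note the characteristic polynomial does not split into linear factors over ℚ, so A has no Jordan form over ℚ; the rational canonical form exists over any field.

R = [[0, 0, 4], [1, 0, 0], [0, 1, 0]]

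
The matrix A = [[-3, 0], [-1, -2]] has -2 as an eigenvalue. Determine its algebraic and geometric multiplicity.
The characteristic polynomial is (x + 2)(x + 3), so the factor x + 2 appears with exponent 1: the algebraic multiplicity is 1.

rank(A + 2I) = 1, so the eigenspace has dimension 2 - 1 = 1: the geometric multiplicity is 1.

algebraic multiplicity 1, geometric multiplicity 1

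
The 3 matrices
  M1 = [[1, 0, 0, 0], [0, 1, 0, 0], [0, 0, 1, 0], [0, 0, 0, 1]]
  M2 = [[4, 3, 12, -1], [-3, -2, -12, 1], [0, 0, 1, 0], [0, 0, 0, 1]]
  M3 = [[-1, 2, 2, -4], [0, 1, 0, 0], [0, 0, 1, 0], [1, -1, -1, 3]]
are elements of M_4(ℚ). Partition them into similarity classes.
2 classes: {M1}, {M2, M3}

Characteristic polynomials: χ_{M1} = (x - 1)^4, χ_{M2} = (x - 1)^4, χ_{M3} = (x - 1)^4.

{M1}: invariant factors x - 1, x - 1, x - 1, x - 1.

{M2, M3}: invariant factors x - 1, x - 1, (x - 1)^2.

Matrices are similar if and only if their invariant-factor lists agree; the partition into similarity classes is {M1}, {M2, M3}.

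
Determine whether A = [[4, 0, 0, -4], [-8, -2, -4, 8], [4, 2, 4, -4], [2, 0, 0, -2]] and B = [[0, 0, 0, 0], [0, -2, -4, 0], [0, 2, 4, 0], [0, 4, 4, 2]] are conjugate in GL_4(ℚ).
Yes.

Two matrices over a field are similar if and only if they have the same invariant factors.

Both A and B have characteristic polynomial x^2(x - 2)^2 and minimal polynomial x(x - 2). Computing further, both have invariant factors x(x - 2), x(x - 2). Hence A and B are similar.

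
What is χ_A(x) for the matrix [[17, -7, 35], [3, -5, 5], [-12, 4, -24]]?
χ_A(x) = (x + 4)^3

xI - A = [[x - 17, 7, -35], [-3, x + 5, -5], [12, -4, x + 24]].

Expanding det(xI - A) along the first row:
det(xI - A) = + (x - 17)·det([[x + 5, -5], [-4, x + 24]]) - (7)·det([[-3, -5], [12, x + 24]]) + (-35)·det([[-3, x + 5], [12, -4]]).

Evaluating gives χ_A(x) = x^3 + 12x^2 + 48x + 64 = (x + 4)^3.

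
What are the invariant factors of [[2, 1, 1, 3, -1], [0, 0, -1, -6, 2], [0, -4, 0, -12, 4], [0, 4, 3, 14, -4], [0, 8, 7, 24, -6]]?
The Jordan structure of A has elementary divisors (x - 2)^3, (x - 2), (x - 2). Arranging the block sizes at each eigenvalue in decreasing order and taking row products gives the invariant factors.

Invariant factors (smallest first, each dividing the next): x - 2, x - 2, (x - 2)^3.

Check: the last factor (x - 2)^3 is the minimal polynomial, and the product (x - 2)^5 is the characteristic polynomial.

x - 2, x - 2, (x - 2)^3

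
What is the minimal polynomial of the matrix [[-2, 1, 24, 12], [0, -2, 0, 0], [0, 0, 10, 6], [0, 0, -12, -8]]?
m_A(x) = (x - 4)(x + 2)^2

The characteristic polynomial factors as (x - 4)(x + 2)^3. The minimal polynomial is ∏(x - λ)^{k_λ} where k_λ is the size of the largest Jordan block at λ.

For λ = -2: rank(A + 2I) = 2, and the largest Jordan block has size 2 (the smallest k with rank((A + 2I)^k) = rank((A + 2I)^(k+1))).
For λ = 4: rank(A - 4I) = 3, and the largest Jordan block has size 1 (the smallest k with rank((A - 4I)^k) = rank((A - 4I)^(k+1))).

So m_A(x) = (x - 4)(x + 2)^2.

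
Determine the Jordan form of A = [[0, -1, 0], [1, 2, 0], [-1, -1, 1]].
J = [[1, 1, 0], [0, 1, 0], [0, 0, 1]]

The characteristic polynomial is det(xI - A) = (x - 1)^3, so the eigenvalues are 1 (algebraic multiplicity 3).

For λ = 1: rank(A - I) = 1, rank((A - I)^2) = 0. The eigenspace has dimension 3 - 1 = 2, so there are 2 Jordan blocks; the rank sequence gives block sizes [2, 1].

Assembling the blocks gives the Jordan form J above.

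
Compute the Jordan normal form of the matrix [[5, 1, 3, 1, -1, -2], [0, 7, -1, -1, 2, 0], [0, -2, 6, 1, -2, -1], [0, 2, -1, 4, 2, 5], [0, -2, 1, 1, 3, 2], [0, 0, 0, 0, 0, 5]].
J = [[5, 1, 0, 0, 0, 0], [0, 5, 0, 0, 0, 0], [0, 0, 5, 1, 0, 0], [0, 0, 0, 5, 0, 0], [0, 0, 0, 0, 5, 1], [0, 0, 0, 0, 0, 5]]

The characteristic polynomial is det(xI - A) = (x - 5)^6, so the eigenvalues are 5 (algebraic multiplicity 6).

For λ = 5: rank(A - 5I) = 3, rank((A - 5I)^2) = 0. The eigenspace has dimension 6 - 3 = 3, so there are 3 Jordan blocks; the rank sequence gives block sizes [2, 2, 2].

Assembling the blocks gives the Jordan form J above.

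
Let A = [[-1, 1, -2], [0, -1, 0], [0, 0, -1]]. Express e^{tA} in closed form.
e^{tA} = [[e^{-t}, t*e^{-t}, -2*t*e^{-t}], [0, e^{-t}, 0], [0, 0, e^{-t}]]

A has Jordan form J = [[-1, 1, 0], [0, -1, 0], [0, 0, -1]] with A = PJP^{-1}, so e^{tA} = P e^{tJ} P^{-1}.

For a Jordan block J_k(λ), e^{tJ_k(λ)} = e^{λt} · (I + tN + t^2 N^2/2! + ... + t^{k-1} N^{k-1}/(k-1)!) where N is the nilpotent superdiagonal part.

Assembling the blocks and conjugating back gives the entries of e^{tA} as shown above.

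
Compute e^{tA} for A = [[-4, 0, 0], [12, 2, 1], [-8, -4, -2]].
e^{tA} = [[e^{-4*t}, 0, 0], [4*t + 2 - 2*e^{-4*t}, 2*t + 1, t], [-8*t, -4*t, 1 - 2*t]]

A has Jordan form J = [[-4, 0, 0], [0, 0, 1], [0, 0, 0]] with A = PJP^{-1}, so e^{tA} = P e^{tJ} P^{-1}.

For a Jordan block J_k(λ), e^{tJ_k(λ)} = e^{λt} · (I + tN + t^2 N^2/2! + ... + t^{k-1} N^{k-1}/(k-1)!) where N is the nilpotent superdiagonal part.

Assembling the blocks and conjugating back gives the entries of e^{tA} as shown above.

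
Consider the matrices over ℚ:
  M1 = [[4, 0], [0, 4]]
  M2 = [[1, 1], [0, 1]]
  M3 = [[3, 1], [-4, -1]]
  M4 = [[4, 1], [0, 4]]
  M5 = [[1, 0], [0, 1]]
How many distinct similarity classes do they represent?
4 classes: {M1}, {M2, M3}, {M4}, {M5}

Characteristic polynomials: χ_{M1} = (x - 4)^2, χ_{M2} = (x - 1)^2, χ_{M3} = (x - 1)^2, χ_{M4} = (x - 4)^2, χ_{M5} = (x - 1)^2.

{M1}: invariant factors x - 4, x - 4.

{M2, M3}: invariant factors (x - 1)^2.

{M4}: invariant factors (x - 4)^2.

{M5}: invariant factors x - 1, x - 1.

Matrices are similar if and only if their invariant-factor lists agree; the partition into similarity classes is {M1}, {M2, M3}, {M4}, {M5}.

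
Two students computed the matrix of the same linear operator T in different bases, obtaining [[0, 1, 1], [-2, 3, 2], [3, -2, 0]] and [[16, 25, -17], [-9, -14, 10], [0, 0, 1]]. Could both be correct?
Yes.

Two matrices over a field are similar if and only if they have the same invariant factors.

Both A and B have characteristic polynomial (x - 1)^3 and minimal polynomial (x - 1)^3. Computing further, both have invariant factors (x - 1)^3. Hence A and B are similar.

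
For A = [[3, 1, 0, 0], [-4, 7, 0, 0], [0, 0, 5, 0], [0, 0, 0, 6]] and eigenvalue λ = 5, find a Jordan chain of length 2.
v_1 = [[2, 5, 1, 0]]^T, v_2 = [[1, 2, 0, 0]]^T

We seek v_1 ∈ ker((A - 5I)^2) \ ker(A - 5I), then set v_{i+1} = (A - 5I) v_i.

One such chain is v_1 = [[2, 5, 1, 0]]^T, v_2 = [[1, 2, 0, 0]]^T. Check: (A - 5I) v_2 = [[0, 0, 0, 0]]^T = 0.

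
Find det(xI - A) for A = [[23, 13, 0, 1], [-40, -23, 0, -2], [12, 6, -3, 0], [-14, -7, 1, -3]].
xI - A = [[x - 23, -13, 0, -1], [40, x + 23, 0, 2], [-12, -6, x + 3, 0], [14, 7, -1, x + 3]].

Expanding det(xI - A) along the first row:
det(xI - A) = + (x - 23)·det([[x + 23, 0, 2], [-6, x + 3, 0], [7, -1, x + 3]]) - (-13)·det([[40, 0, 2], [-12, x + 3, 0], [14, -1, x + 3]]) + (0)·det([[40, x + 23, 2], [-12, -6, 0], [14, 7, x + 3]]) - (-1)·det([[40, x + 23, 0], [-12, -6, x + 3], [14, 7, -1]]).

Evaluating gives χ_A(x) = x^4 + 6x^3 - 54x - 81 = (x - 3)(x + 3)^3.

χ_A(x) = (x - 3)(x + 3)^3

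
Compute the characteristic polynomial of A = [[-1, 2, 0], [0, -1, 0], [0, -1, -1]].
xI - A = [[x + 1, -2, 0], [0, x + 1, 0], [0, 1, x + 1]].

Expanding det(xI - A) along the first row:
det(xI - A) = + (x + 1)·det([[x + 1, 0], [1, x + 1]]) - (-2)·det([[0, 0], [0, x + 1]]) + (0)·det([[0, x + 1], [0, 1]]).

Evaluating gives χ_A(x) = x^3 + 3x^2 + 3x + 1 = (x + 1)^3.

χ_A(x) = (x + 1)^3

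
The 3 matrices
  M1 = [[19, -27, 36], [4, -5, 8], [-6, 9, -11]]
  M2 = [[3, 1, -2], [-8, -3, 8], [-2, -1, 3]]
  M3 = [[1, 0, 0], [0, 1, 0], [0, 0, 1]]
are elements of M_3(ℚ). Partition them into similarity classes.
2 classes: {M1, M2}, {M3}

Characteristic polynomials: χ_{M1} = (x - 1)^3, χ_{M2} = (x - 1)^3, χ_{M3} = (x - 1)^3.

{M1, M2}: invariant factors x - 1, (x - 1)^2.

{M3}: invariant factors x - 1, x - 1, x - 1.

Matrices are similar if and only if their invariant-factor lists agree; the partition into similarity classes is {M1, M2}, {M3}.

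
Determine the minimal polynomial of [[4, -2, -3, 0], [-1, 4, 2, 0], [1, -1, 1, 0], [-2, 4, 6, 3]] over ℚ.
m_A(x) = (x - 3)^3

The characteristic polynomial factors as (x - 3)^4. The minimal polynomial is ∏(x - λ)^{k_λ} where k_λ is the size of the largest Jordan block at λ.

For λ = 3: rank(A - 3I) = 2, and the largest Jordan block has size 3 (the smallest k with rank((A - 3I)^k) = rank((A - 3I)^(k+1))).

So m_A(x) = (x - 3)^3.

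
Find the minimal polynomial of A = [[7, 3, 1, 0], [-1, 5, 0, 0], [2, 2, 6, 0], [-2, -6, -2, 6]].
m_A(x) = (x - 6)^3

The characteristic polynomial factors as (x - 6)^4. The minimal polynomial is ∏(x - λ)^{k_λ} where k_λ is the size of the largest Jordan block at λ.

For λ = 6: rank(A - 6I) = 2, and the largest Jordan block has size 3 (the smallest k with rank((A - 6I)^k) = rank((A - 6I)^(k+1))).

So m_A(x) = (x - 6)^3.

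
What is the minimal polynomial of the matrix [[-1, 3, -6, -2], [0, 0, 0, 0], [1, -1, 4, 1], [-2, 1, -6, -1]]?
The characteristic polynomial factors as x^2(x - 1)^2. The minimal polynomial is ∏(x - λ)^{k_λ} where k_λ is the size of the largest Jordan block at λ.

For λ = 0: rank(A) = 3, and the largest Jordan block has size 2 (the smallest k with rank(A^k) = rank(A^(k+1))).
For λ = 1: rank(A - I) = 2, and the largest Jordan block has size 1 (the smallest k with rank((A - I)^k) = rank((A - I)^(k+1))).

So m_A(x) = x^2(x - 1).

m_A(x) = x^2(x - 1)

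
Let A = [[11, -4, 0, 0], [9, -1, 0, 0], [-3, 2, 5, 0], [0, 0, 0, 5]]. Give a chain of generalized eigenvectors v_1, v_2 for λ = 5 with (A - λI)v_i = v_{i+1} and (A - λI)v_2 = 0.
We seek v_1 ∈ ker((A - 5I)^2) \ ker(A - 5I), then set v_{i+1} = (A - 5I) v_i.

One such chain is v_1 = [[1, 2, 0, 0]]^T, v_2 = [[-2, -3, 1, 0]]^T. Check: (A - 5I) v_2 = [[0, 0, 0, 0]]^T = 0.

v_1 = [[1, 2, 0, 0]]^T, v_2 = [[-2, -3, 1, 0]]^T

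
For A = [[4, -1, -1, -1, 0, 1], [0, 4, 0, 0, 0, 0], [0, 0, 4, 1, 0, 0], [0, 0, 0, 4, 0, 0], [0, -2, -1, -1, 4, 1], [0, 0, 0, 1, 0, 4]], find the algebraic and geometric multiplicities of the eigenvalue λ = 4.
The characteristic polynomial is (x - 4)^6, so the factor x - 4 appears with exponent 6: the algebraic multiplicity is 6.

rank(A - 4I) = 3, so the eigenspace has dimension 6 - 3 = 3: the geometric multiplicity is 3.

Since 3 < 6, A is not diagonalizable.

algebraic multiplicity 6, geometric multiplicity 3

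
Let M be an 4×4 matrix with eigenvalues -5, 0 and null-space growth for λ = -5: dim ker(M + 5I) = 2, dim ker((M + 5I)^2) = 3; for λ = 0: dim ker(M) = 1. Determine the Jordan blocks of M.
λ = -5: successive nullity increments [2, 1] count blocks of size ≥ k; block sizes are [2, 1].
λ = 0: successive nullity increments [1] count blocks of size ≥ k; block sizes are [1].

Jordan blocks: (-5, 2), (-5, 1), (0, 1)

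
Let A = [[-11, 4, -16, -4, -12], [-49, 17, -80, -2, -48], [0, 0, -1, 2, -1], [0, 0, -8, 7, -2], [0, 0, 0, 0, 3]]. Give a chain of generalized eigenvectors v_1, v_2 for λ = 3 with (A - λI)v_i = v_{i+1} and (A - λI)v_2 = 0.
We seek v_1 ∈ ker((A - 3I)^2) \ ker(A - 3I), then set v_{i+1} = (A - 3I) v_i.

One such chain is v_1 = [[1, 3, 0, 0, 0]]^T, v_2 = [[-2, -7, 0, 0, 0]]^T. Check: (A - 3I) v_2 = [[0, 0, 0, 0, 0]]^T = 0.

v_1 = [[1, 3, 0, 0, 0]]^T, v_2 = [[-2, -7, 0, 0, 0]]^T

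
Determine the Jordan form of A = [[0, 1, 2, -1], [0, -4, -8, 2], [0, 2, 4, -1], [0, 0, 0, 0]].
J = [[0, 1, 0, 0], [0, 0, 0, 0], [0, 0, 0, 1], [0, 0, 0, 0]]

The characteristic polynomial is det(xI - A) = x^4, so the eigenvalues are 0 (algebraic multiplicity 4).

For λ = 0: rank(A) = 2, rank(A^2) = 0. The eigenspace has dimension 4 - 2 = 2, so there are 2 Jordan blocks; the rank sequence gives block sizes [2, 2].

Assembling the blocks gives the Jordan form J above.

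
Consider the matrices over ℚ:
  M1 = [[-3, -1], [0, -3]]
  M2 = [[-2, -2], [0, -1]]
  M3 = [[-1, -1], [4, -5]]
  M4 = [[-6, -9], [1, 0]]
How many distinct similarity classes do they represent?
2 classes: {M1, M3, M4}, {M2}

Characteristic polynomials: χ_{M1} = (x + 3)^2, χ_{M2} = (x + 1)(x + 2), χ_{M3} = (x + 3)^2, χ_{M4} = (x + 3)^2.

{M1, M3, M4}: invariant factors (x + 3)^2.

{M2}: invariant factors (x + 1)(x + 2).

Matrices are similar if and only if their invariant-factor lists agree; the partition into similarity classes is {M1, M3, M4}, {M2}.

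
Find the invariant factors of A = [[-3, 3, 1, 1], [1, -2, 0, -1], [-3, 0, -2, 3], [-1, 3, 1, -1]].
The Jordan structure of A has elementary divisors (x + 2)^2, (x + 2)^2. Arranging the block sizes at each eigenvalue in decreasing order and taking row products gives the invariant factors.

Invariant factors (smallest first, each dividing the next): (x + 2)^2, (x + 2)^2.

Check: the last factor (x + 2)^2 is the minimal polynomial, and the product (x + 2)^4 is the characteristic polynomial.

(x + 2)^2, (x + 2)^2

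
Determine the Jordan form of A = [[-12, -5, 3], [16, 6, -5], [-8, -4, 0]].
J = [[-2, 1, 0], [0, -2, 1], [0, 0, -2]]

The characteristic polynomial is det(xI - A) = (x + 2)^3, so the eigenvalues are -2 (algebraic multiplicity 3).

For λ = -2: rank(A + 2I) = 2, rank((A + 2I)^2) = 1, rank((A + 2I)^3) = 0. The eigenspace has dimension 3 - 2 = 1, so there is 1 Jordan block; the rank sequence gives block sizes [3].

Assembling the blocks gives the Jordan form J above.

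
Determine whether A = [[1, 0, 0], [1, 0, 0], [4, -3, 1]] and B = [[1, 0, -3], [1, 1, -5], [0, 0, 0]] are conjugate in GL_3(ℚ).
Yes.

Two matrices over a field are similar if and only if they have the same invariant factors.

Both A and B have characteristic polynomial x(x - 1)^2 and minimal polynomial x(x - 1)^2. Computing further, both have invariant factors x(x - 1)^2. Hence A and B are similar.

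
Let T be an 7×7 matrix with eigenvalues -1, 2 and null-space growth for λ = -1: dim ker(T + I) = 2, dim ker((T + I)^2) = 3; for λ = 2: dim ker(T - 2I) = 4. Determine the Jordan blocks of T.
Jordan blocks: (-1, 2), (-1, 1), (2, 1), (2, 1), (2, 1), (2, 1)

λ = -1: successive nullity increments [2, 1] count blocks of size ≥ k; block sizes are [2, 1].
λ = 2: successive nullity increments [4] count blocks of size ≥ k; block sizes are [1, 1, 1, 1].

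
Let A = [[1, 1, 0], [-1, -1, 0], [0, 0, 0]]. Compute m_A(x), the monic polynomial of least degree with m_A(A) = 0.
The characteristic polynomial factors as x^3. The minimal polynomial is ∏(x - λ)^{k_λ} where k_λ is the size of the largest Jordan block at λ.

For λ = 0: rank(A) = 1, and the largest Jordan block has size 2 (the smallest k with rank(A^k) = rank(A^(k+1))).

So m_A(x) = x^2.

m_A(x) = x^2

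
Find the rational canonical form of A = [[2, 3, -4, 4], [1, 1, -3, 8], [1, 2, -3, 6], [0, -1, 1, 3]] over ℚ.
The invariant factors of A (the non-unit diagonal entries of the Smith normal form of xI - A over ℚ[x]) are (x - 3)(x^3 + 2x - 4), each dividing the next. The characteristic polynomial is their product, (x - 3)(x^3 + 2x - 4).

The rational canonical form is the block-diagonal matrix of companion matrices C(f_i):
R = [[0, 0, 0, -12], [1, 0, 0, 10], [0, 1, 0, -2], [0, 0, 1, 3]].

Note the characteristic polynomial does not split into linear factors over ℚ, so A has no Jordan form over ℚ; the rational canonical form exists over any field.

R = [[0, 0, 0, -12], [1, 0, 0, 10], [0, 1, 0, -2], [0, 0, 1, 3]]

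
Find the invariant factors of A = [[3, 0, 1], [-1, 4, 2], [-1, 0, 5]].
The Jordan structure of A has elementary divisors (x - 4)^3. Arranging the block sizes at each eigenvalue in decreasing order and taking row products gives the invariant factors.

Invariant factors (smallest first, each dividing the next): (x - 4)^3.

Check: the last factor (x - 4)^3 is the minimal polynomial, and the product (x - 4)^3 is the characteristic polynomial.

(x - 4)^3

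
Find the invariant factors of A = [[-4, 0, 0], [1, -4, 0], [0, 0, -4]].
The Jordan structure of A has elementary divisors (x + 4)^2, (x + 4). Arranging the block sizes at each eigenvalue in decreasing order and taking row products gives the invariant factors.

Invariant factors (smallest first, each dividing the next): x + 4, (x + 4)^2.

Check: the last factor (x + 4)^2 is the minimal polynomial, and the product (x + 4)^3 is the characteristic polynomial.

x + 4, (x + 4)^2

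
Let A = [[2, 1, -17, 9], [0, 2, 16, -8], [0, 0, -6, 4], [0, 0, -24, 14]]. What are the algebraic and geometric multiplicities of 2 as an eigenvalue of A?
algebraic multiplicity 3, geometric multiplicity 2

The characteristic polynomial is (x - 6)(x - 2)^3, so the factor x - 2 appears with exponent 3: the algebraic multiplicity is 3.

rank(A - 2I) = 2, so the eigenspace has dimension 4 - 2 = 2: the geometric multiplicity is 2.

Since 2 < 3, A is not diagonalizable.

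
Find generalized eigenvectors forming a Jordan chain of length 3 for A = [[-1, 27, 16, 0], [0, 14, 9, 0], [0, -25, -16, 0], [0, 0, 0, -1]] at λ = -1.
v_1 = [[-2, -1, 2, 0]]^T, v_2 = [[5, 3, -5, 0]]^T, v_3 = [[1, 0, 0, 0]]^T

We seek v_1 ∈ ker((A + I)^3) \ ker((A + I)^2), then set v_{i+1} = (A + I) v_i.

One such chain is v_1 = [[-2, -1, 2, 0]]^T, v_2 = [[5, 3, -5, 0]]^T, v_3 = [[1, 0, 0, 0]]^T. Check: (A + I) v_3 = [[0, 0, 0, 0]]^T = 0.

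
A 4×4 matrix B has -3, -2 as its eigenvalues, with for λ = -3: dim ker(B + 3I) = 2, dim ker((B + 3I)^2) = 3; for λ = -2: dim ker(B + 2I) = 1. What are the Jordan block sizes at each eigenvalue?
λ = -3: successive nullity increments [2, 1] count blocks of size ≥ k; block sizes are [2, 1].
λ = -2: successive nullity increments [1] count blocks of size ≥ k; block sizes are [1].

Jordan blocks: (-3, 2), (-3, 1), (-2, 1)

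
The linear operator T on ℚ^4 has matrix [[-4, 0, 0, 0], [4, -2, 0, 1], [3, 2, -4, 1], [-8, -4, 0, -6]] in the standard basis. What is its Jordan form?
The characteristic polynomial is det(xI - A) = (x + 4)^4, so the eigenvalues are -4 (algebraic multiplicity 4).

For λ = -4: rank(A + 4I) = 2, rank((A + 4I)^2) = 0. The eigenspace has dimension 4 - 2 = 2, so there are 2 Jordan blocks; the rank sequence gives block sizes [2, 2].

Assembling the blocks gives the Jordan form J above.

J = [[-4, 1, 0, 0], [0, -4, 0, 0], [0, 0, -4, 1], [0, 0, 0, -4]]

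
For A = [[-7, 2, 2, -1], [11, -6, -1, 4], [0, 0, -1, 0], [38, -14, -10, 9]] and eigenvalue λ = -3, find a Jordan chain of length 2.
We seek v_1 ∈ ker((A + 3I)^2) \ ker(A + 3I), then set v_{i+1} = (A + 3I) v_i.

One such chain is v_1 = [[0, 1, 0, 1]]^T, v_2 = [[1, 1, 0, -2]]^T. Check: (A + 3I) v_2 = [[0, 0, 0, 0]]^T = 0.

v_1 = [[0, 1, 0, 1]]^T, v_2 = [[1, 1, 0, -2]]^T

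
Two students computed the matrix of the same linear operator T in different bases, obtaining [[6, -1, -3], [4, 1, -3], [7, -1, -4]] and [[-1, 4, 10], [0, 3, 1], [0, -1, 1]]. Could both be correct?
Two matrices over a field are similar if and only if they have the same invariant factors.

Both A and B have characteristic polynomial (x - 2)^2(x + 1) and minimal polynomial (x - 2)^2(x + 1). Computing further, both have invariant factors (x - 2)^2(x + 1). Hence A and B are similar.

Yes.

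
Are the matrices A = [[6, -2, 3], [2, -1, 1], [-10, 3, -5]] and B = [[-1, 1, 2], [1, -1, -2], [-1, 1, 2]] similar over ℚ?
No.

Both have characteristic polynomial x^3, but the minimal polynomial of A is x^3 while the minimal polynomial of B is x^2. The minimal polynomial is a similarity invariant, so A and B are not similar.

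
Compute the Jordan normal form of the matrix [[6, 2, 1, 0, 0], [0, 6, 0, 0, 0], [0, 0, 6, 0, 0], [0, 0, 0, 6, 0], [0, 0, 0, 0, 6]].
The characteristic polynomial is det(xI - A) = (x - 6)^5, so the eigenvalues are 6 (algebraic multiplicity 5).

For λ = 6: rank(A - 6I) = 1, rank((A - 6I)^2) = 0. The eigenspace has dimension 5 - 1 = 4, so there are 4 Jordan blocks; the rank sequence gives block sizes [2, 1, 1, 1].

Assembling the blocks gives the Jordan form J above.

J = [[6, 1, 0, 0, 0], [0, 6, 0, 0, 0], [0, 0, 6, 0, 0], [0, 0, 0, 6, 0], [0, 0, 0, 0, 6]]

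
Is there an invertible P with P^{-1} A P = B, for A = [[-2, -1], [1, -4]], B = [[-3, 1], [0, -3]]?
Yes.

Two matrices over a field are similar if and only if they have the same invariant factors.

Both A and B have characteristic polynomial (x + 3)^2 and minimal polynomial (x + 3)^2. Computing further, both have invariant factors (x + 3)^2. Hence A and B are similar.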